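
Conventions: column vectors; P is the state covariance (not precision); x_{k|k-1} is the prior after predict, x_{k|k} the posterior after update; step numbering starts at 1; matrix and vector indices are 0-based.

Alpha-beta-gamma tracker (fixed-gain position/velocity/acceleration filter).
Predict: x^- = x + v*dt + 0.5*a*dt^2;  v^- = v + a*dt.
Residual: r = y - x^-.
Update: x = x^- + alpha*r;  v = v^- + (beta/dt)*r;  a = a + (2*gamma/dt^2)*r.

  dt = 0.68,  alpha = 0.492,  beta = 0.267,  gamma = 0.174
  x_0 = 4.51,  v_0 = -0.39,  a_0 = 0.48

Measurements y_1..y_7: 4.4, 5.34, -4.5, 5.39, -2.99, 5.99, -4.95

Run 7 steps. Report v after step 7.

v_post = 1.3193

step 1: x_pred=4.3558  r=0.0442  x^+=4.3775  v^+=-0.0462  a^+=0.5133
step 2: x_pred=4.4648  r=0.8752  x^+=4.8954  v^+=0.6465  a^+=1.1720
step 3: x_pred=5.6059  r=-10.1059  x^+=0.6338  v^+=-2.5247  a^+=-6.4337
step 4: x_pred=-2.5704  r=7.9604  x^+=1.3461  v^+=-3.7739  a^+=-0.4427
step 5: x_pred=-1.3225  r=-1.6675  x^+=-2.1429  v^+=-4.7297  a^+=-1.6976
step 6: x_pred=-5.7516  r=11.7416  x^+=0.0253  v^+=-1.2738  a^+=7.1390
step 7: x_pred=0.8096  r=-5.7596  x^+=-2.0241  v^+=1.3193  a^+=2.8044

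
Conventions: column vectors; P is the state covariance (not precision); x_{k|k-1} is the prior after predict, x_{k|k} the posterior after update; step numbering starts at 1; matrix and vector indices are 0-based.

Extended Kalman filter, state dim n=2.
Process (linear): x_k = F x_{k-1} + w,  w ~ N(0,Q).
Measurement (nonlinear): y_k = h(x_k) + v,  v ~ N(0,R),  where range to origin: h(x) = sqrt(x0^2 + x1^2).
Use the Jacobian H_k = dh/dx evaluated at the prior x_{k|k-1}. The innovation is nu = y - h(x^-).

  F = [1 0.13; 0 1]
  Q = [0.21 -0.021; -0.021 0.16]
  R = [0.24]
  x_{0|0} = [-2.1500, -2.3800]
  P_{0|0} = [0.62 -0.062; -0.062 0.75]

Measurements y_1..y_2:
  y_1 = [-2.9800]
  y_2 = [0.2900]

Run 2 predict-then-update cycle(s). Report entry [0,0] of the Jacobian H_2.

step 1: x^-=[-2.4594, -2.3800]  P^-=[0.8266 0.0145; 0.0145 0.9100]  H_jac=[-0.7186 -0.6954]  S=[1.1214]  K=[-0.5387; -0.5736]  nu=[-6.4024]  x^+=[0.9893, 1.2925]  P^+=[0.5012 -0.3320; -0.3320 0.5410]
step 2: x^-=[1.1574, 1.2925]  P^-=[0.6340 -0.2827; -0.2827 0.7010]  H_jac=[0.6671 0.7450]  S=[0.6303]  K=[0.3369; 0.5295]  nu=[-1.4449]  x^+=[0.6705, 0.5275]  P^+=[0.5624 -0.3951; -0.3951 0.5244]

H_jac[0,0] = 0.6671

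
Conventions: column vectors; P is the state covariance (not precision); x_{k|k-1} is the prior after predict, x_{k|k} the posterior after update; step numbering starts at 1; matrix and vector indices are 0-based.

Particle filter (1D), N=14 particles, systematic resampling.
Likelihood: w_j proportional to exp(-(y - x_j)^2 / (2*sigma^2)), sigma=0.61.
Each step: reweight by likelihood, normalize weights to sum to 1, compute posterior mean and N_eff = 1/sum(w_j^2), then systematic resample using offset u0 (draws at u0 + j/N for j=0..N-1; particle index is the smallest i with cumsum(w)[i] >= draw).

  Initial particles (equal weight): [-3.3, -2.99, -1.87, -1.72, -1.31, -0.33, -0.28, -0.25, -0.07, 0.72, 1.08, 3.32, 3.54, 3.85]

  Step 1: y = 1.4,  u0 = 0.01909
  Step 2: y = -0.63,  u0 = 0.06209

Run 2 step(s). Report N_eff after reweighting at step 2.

N_eff = 2.7191

step 1: w=[0.0000, 0.0000, 0.0000, 0.0000, 0.0000, 0.0116, 0.0146, 0.0167, 0.0356, 0.3490, 0.5661, 0.0046, 0.0014, 0.0002]  mean=0.8689  Neff=2.2510  idx=[6, 9, 9, 9, 9, 9, 10, 10, 10, 10, 10, 10, 10, 10]
step 2: w=[0.5901, 0.0601, 0.0601, 0.0601, 0.0601, 0.0601, 0.0137, 0.0137, 0.0137, 0.0137, 0.0137, 0.0137, 0.0137, 0.0137]  mean=0.1693  Neff=2.7191  idx=[0, 0, 0, 0, 0, 0, 0, 0, 1, 2, 4, 5, 8, 13]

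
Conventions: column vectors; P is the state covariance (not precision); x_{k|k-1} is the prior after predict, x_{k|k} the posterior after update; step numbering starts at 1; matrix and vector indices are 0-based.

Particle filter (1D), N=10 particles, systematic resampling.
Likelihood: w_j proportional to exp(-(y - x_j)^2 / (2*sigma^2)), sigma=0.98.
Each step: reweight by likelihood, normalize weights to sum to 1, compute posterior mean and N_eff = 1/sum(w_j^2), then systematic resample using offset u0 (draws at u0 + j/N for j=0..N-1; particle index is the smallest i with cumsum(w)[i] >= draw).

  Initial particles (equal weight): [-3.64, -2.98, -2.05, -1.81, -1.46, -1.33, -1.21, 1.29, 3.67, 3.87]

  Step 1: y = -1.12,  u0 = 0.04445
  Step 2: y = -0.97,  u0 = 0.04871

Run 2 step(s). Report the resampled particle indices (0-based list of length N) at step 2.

resampled_idx = [0, 2, 3, 4, 5, 6, 7, 7, 8, 9]

step 1: w=[0.0080, 0.0360, 0.1391, 0.1703, 0.2055, 0.2132, 0.2173, 0.0106, 0.0000, 0.0000]  mean=-1.5626  Neff=5.4137  idx=[2, 2, 3, 3, 4, 4, 5, 5, 6, 6]
step 2: w=[0.0677, 0.0677, 0.0860, 0.0860, 0.1096, 0.1096, 0.1161, 0.1161, 0.1205, 0.1205]  mean=-1.5096  Neff=9.6127  idx=[0, 2, 3, 4, 5, 6, 7, 7, 8, 9]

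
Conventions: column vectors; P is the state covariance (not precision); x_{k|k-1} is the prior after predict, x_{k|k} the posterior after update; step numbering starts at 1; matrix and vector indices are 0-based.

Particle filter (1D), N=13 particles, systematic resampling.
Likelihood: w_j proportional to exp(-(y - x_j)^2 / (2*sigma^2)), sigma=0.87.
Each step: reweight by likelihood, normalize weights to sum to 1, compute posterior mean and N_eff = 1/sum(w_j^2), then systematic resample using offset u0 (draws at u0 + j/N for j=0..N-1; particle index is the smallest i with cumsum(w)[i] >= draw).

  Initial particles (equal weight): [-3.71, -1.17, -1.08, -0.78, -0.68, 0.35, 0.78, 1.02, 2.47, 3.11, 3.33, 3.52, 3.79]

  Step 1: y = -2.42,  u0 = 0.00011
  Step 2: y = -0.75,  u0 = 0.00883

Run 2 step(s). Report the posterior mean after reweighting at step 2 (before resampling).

post_mean = -0.9943

step 1: w=[0.2548, 0.2725, 0.2336, 0.1294, 0.1035, 0.0048, 0.0009, 0.0003, 0.0000, 0.0000, 0.0000, 0.0000, 0.0000]  mean=-1.6853  Neff=4.5186  idx=[0, 0, 0, 0, 1, 1, 1, 2, 2, 2, 3, 3, 4]
step 2: w=[0.0004, 0.0004, 0.0004, 0.0004, 0.1051, 0.1051, 0.1051, 0.1099, 0.1099, 0.1099, 0.1180, 0.1180, 0.1177]  mean=-0.9943  Neff=9.0056  idx=[4, 4, 5, 6, 6, 7, 8, 9, 9, 10, 11, 11, 12]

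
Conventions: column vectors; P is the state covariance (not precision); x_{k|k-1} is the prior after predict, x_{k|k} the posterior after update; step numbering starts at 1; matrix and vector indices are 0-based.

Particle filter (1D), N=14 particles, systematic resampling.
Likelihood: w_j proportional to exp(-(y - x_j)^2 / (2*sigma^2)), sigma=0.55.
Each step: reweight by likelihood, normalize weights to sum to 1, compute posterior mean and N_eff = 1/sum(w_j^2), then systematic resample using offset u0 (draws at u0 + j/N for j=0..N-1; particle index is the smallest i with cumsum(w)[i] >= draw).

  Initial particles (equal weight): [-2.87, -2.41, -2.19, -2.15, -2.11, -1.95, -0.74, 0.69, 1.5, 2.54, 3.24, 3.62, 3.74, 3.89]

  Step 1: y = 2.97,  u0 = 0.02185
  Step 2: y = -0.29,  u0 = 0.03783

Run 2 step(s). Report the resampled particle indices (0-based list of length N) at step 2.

resampled_idx = [0, 0, 0, 1, 1, 1, 1, 2, 2, 2, 3, 3, 3, 3]

step 1: w=[0.0000, 0.0000, 0.0000, 0.0000, 0.0000, 0.0000, 0.0000, 0.0001, 0.0101, 0.2658, 0.3199, 0.1795, 0.1354, 0.0891]  mean=3.2299  Neff=4.3173  idx=[9, 9, 9, 9, 10, 10, 10, 10, 10, 11, 11, 12, 12, 13]
step 2: w=[0.2498, 0.2498, 0.2498, 0.2498, 0.0002, 0.0002, 0.0002, 0.0002, 0.0002, 0.0000, 0.0000, 0.0000, 0.0000, 0.0000]  mean=2.5406  Neff=4.0064  idx=[0, 0, 0, 1, 1, 1, 1, 2, 2, 2, 3, 3, 3, 3]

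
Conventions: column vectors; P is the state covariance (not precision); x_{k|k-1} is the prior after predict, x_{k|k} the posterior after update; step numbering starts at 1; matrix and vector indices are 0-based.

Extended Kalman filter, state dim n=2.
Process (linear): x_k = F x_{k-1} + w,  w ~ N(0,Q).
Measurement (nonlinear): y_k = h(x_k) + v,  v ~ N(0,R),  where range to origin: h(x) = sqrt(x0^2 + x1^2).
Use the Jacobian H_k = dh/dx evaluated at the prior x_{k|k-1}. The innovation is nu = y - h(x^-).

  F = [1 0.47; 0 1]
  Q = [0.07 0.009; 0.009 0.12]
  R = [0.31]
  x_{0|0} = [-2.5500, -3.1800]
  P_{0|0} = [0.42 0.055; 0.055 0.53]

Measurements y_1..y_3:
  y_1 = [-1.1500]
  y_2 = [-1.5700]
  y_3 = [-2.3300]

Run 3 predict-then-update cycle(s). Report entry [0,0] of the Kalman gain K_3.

K[0,0] = 0.5137

step 1: x^-=[-4.0446, -3.1800]  P^-=[0.6588 0.3131; 0.3131 0.6500]  H_jac=[-0.7861 -0.6181]  S=[1.2697]  K=[-0.5603; -0.5103]  nu=[-6.2950]  x^+=[-0.5175, 0.0322]  P^+=[0.2602 -0.0499; -0.0499 0.3194]
step 2: x^-=[-0.5024, 0.0322]  P^-=[0.3538 0.1092; 0.1092 0.4394]  H_jac=[-0.9980 0.0639]  S=[0.6503]  K=[-0.5323; -0.1244]  nu=[-2.0734]  x^+=[0.6013, 0.2902]  P^+=[0.1696 0.0661; 0.0661 0.4293]
step 3: x^-=[0.7377, 0.2902]  P^-=[0.3966 0.2769; 0.2769 0.5493]  H_jac=[0.9306 0.3661]  S=[0.9157]  K=[0.5137; 0.5010]  nu=[-3.1227]  x^+=[-0.8665, -1.2743]  P^+=[0.1549 0.0412; 0.0412 0.3195]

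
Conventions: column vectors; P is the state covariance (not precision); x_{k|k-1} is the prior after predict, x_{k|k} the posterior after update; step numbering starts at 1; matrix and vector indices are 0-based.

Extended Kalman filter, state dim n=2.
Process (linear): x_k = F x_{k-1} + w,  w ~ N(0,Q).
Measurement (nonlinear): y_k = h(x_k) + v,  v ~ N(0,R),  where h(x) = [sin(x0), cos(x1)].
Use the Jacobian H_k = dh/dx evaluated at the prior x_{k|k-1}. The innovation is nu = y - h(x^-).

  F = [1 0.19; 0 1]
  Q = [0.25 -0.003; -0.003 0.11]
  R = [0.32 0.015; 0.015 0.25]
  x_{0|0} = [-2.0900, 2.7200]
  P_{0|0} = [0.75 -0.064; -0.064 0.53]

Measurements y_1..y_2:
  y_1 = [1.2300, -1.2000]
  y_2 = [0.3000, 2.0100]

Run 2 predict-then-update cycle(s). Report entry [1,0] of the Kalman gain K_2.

K[1,0] = 0.0858

step 1: x^-=[-1.5732, 2.7200]  P^-=[0.9948 0.0337; 0.0337 0.6400]  H_jac=[-0.0024 0.0000; 0.0000 -0.4092]  S=[0.3200 0.0150; 0.0150 0.3572]  K=[-0.0057 -0.0384; 0.0343 -0.7347]  nu=[2.2300, -0.2876]  x^+=[-1.5748, 3.0077]  P^+=[0.9943 0.0237; 0.0237 0.4476]
step 2: x^-=[-1.0034, 3.0077]  P^-=[1.2694 0.1057; 0.1057 0.5576]  H_jac=[0.5375 0.0000; 0.0000 -0.1335]  S=[0.6867 0.0074; 0.0074 0.2599]  K=[0.9944 -0.0827; 0.0858 -0.2889]  nu=[1.1433, 3.0010]  x^+=[-0.1145, 2.2389]  P^+=[0.5898 0.0430; 0.0430 0.5312]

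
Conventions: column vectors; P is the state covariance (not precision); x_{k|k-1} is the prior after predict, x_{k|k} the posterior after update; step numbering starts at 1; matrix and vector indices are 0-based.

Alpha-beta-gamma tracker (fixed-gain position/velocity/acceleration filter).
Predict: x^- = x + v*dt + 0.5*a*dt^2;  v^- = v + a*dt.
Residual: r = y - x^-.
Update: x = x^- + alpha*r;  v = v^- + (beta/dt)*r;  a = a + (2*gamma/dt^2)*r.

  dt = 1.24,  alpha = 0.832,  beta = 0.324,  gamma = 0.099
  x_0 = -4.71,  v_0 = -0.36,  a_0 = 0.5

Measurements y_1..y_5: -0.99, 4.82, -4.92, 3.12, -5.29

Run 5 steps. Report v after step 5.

v_post = -0.4179

step 1: x_pred=-4.7720  r=3.7820  x^+=-1.6254  v^+=1.2482  a^+=0.9870
step 2: x_pred=0.6812  r=4.1388  x^+=4.1247  v^+=3.5535  a^+=1.5200
step 3: x_pred=9.6996  r=-14.6196  x^+=-2.4639  v^+=1.6183  a^+=-0.3626
step 4: x_pred=-0.7360  r=3.8560  x^+=2.4722  v^+=2.1762  a^+=0.1339
step 5: x_pred=5.2737  r=-10.5637  x^+=-3.5153  v^+=-0.4179  a^+=-1.2264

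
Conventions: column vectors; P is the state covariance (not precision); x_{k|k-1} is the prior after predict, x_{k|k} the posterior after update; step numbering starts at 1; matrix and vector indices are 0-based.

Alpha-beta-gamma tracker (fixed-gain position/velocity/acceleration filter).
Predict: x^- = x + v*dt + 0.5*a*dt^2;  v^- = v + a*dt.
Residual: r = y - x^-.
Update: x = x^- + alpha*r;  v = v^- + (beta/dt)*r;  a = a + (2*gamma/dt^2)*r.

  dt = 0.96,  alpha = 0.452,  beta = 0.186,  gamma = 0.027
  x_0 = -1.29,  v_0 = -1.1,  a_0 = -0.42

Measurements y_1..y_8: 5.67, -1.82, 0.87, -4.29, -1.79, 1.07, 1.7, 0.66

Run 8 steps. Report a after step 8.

a_post = 0.3202

step 1: x_pred=-2.5395  r=8.2095  x^+=1.1712  v^+=0.0874  a^+=0.0610
step 2: x_pred=1.2832  r=-3.1032  x^+=-0.1194  v^+=-0.4553  a^+=-0.1208
step 3: x_pred=-0.6122  r=1.4822  x^+=0.0578  v^+=-0.2841  a^+=-0.0340
step 4: x_pred=-0.2306  r=-4.0594  x^+=-2.0654  v^+=-1.1032  a^+=-0.2718
step 5: x_pred=-3.2497  r=1.4597  x^+=-2.5899  v^+=-1.0813  a^+=-0.1863
step 6: x_pred=-3.7138  r=4.7838  x^+=-1.5515  v^+=-0.3333  a^+=0.0940
step 7: x_pred=-1.8281  r=3.5281  x^+=-0.2334  v^+=0.4406  a^+=0.3007
step 8: x_pred=0.3281  r=0.3319  x^+=0.4781  v^+=0.7936  a^+=0.3202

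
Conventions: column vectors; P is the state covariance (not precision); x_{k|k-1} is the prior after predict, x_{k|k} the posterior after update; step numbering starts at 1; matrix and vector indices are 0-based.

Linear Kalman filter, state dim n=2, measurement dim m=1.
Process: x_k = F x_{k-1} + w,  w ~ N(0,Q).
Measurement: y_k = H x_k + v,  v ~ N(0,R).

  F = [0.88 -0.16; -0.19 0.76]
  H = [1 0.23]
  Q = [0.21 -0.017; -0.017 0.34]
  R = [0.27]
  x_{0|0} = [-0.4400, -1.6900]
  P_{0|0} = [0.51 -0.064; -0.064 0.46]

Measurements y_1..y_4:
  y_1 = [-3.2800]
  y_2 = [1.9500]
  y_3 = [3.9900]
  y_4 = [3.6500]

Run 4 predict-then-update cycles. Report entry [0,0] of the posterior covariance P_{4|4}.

P_post[0,0] = 0.2232

step 1: x^-=[-0.1168, -1.2008]  P^-=[0.6347 -0.2030; -0.2030 0.6426]  S=[0.8454]  K=[0.6956; -0.0653]  nu=[-2.8870]  x^+=[-2.1251, -1.0124]  P^+=[0.2257 -0.1646; -0.1646 0.6390]
step 2: x^-=[-1.7081, -0.3657]  P^-=[0.4475 -0.2475; -0.2475 0.7648]  S=[0.6441]  K=[0.6064; -0.1112]  nu=[3.7422]  x^+=[0.5610, -0.7818]  P^+=[0.2107 -0.2041; -0.2041 0.7568]
step 3: x^-=[0.6188, -0.7008]  P^-=[0.4500 -0.2869; -0.2869 0.8437]  S=[0.6326]  K=[0.6070; -0.1469]  nu=[3.5324]  x^+=[2.7629, -1.2195]  P^+=[0.2169 -0.2306; -0.2306 0.8300]
step 4: x^-=[2.6264, -1.4518]  P^-=[0.4641 -0.3154; -0.3154 0.8938]  S=[0.6363]  K=[0.6154; -0.1726]  nu=[1.3575]  x^+=[3.4618, -1.6860]  P^+=[0.2232 -0.2478; -0.2478 0.8749]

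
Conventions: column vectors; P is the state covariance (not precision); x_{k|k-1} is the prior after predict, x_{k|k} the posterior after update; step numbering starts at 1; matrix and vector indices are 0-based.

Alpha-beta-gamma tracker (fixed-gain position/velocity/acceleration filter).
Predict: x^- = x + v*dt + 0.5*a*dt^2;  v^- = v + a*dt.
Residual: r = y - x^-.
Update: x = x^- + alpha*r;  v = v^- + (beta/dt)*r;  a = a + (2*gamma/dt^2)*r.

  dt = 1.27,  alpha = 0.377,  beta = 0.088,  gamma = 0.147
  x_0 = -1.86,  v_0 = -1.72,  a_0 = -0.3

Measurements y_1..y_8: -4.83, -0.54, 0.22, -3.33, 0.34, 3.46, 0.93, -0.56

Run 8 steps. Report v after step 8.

v_post = 3.6264

step 1: x_pred=-4.2863  r=-0.5437  x^+=-4.4913  v^+=-2.1387  a^+=-0.3991
step 2: x_pred=-7.5293  r=6.9893  x^+=-4.8943  v^+=-2.1612  a^+=0.8749
step 3: x_pred=-6.9335  r=7.1535  x^+=-4.2366  v^+=-0.5544  a^+=2.1788
step 4: x_pred=-3.1836  r=-0.1464  x^+=-3.2388  v^+=2.2026  a^+=2.1522
step 5: x_pred=1.2941  r=-0.9541  x^+=0.9344  v^+=4.8697  a^+=1.9783
step 6: x_pred=8.7143  r=-5.2543  x^+=6.7334  v^+=7.0180  a^+=1.0205
step 7: x_pred=16.4693  r=-15.5393  x^+=10.6110  v^+=7.2373  a^+=-1.8120
step 8: x_pred=18.3411  r=-18.9011  x^+=11.2154  v^+=3.6264  a^+=-5.2573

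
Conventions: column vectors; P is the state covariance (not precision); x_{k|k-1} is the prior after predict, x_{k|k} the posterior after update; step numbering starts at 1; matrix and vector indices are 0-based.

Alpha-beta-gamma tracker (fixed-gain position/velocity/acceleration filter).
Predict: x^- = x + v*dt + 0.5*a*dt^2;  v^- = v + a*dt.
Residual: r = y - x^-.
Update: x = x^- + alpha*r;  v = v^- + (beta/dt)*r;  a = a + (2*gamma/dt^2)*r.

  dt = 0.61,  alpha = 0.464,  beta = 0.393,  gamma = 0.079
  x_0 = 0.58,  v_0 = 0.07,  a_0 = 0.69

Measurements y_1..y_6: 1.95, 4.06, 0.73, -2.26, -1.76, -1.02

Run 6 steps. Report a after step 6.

step 1: x_pred=0.7511  r=1.1989  x^+=1.3074  v^+=1.2633  a^+=1.1991
step 2: x_pred=2.3011  r=1.7589  x^+=3.1172  v^+=3.1280  a^+=1.9459
step 3: x_pred=5.3873  r=-4.6573  x^+=3.2263  v^+=1.3144  a^+=-0.0316
step 4: x_pred=4.0223  r=-6.2823  x^+=1.1073  v^+=-2.7523  a^+=-2.6992
step 5: x_pred=-1.0738  r=-0.6862  x^+=-1.3922  v^+=-4.8409  a^+=-2.9906
step 6: x_pred=-4.9015  r=3.8815  x^+=-3.1005  v^+=-4.1644  a^+=-1.3424

a_post = -1.3424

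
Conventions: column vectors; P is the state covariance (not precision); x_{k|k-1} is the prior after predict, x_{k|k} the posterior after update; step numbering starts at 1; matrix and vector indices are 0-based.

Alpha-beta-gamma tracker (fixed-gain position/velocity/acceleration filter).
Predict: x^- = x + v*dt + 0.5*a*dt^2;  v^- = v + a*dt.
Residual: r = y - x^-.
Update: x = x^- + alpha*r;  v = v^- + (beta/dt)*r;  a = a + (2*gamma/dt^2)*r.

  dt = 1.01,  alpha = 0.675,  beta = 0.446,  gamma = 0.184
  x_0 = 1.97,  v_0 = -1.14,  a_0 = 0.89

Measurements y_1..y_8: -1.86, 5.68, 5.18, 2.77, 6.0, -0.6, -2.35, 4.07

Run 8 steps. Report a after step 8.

step 1: x_pred=1.2725  r=-3.1325  x^+=-0.8419  v^+=-1.6244  a^+=-0.2401
step 2: x_pred=-2.6050  r=8.2850  x^+=2.9874  v^+=1.7917  a^+=2.7487
step 3: x_pred=6.1990  r=-1.0190  x^+=5.5112  v^+=4.1179  a^+=2.3811
step 4: x_pred=10.8848  r=-8.1148  x^+=5.4073  v^+=2.9395  a^+=-0.5463
step 5: x_pred=8.0976  r=-2.0976  x^+=6.6817  v^+=1.4615  a^+=-1.3030
step 6: x_pred=7.4933  r=-8.0933  x^+=2.0303  v^+=-3.4283  a^+=-4.2226
step 7: x_pred=-3.5860  r=1.2360  x^+=-2.7517  v^+=-7.1474  a^+=-3.7767
step 8: x_pred=-11.8969  r=15.9669  x^+=-1.1192  v^+=-3.9111  a^+=1.9833

a_post = 1.9833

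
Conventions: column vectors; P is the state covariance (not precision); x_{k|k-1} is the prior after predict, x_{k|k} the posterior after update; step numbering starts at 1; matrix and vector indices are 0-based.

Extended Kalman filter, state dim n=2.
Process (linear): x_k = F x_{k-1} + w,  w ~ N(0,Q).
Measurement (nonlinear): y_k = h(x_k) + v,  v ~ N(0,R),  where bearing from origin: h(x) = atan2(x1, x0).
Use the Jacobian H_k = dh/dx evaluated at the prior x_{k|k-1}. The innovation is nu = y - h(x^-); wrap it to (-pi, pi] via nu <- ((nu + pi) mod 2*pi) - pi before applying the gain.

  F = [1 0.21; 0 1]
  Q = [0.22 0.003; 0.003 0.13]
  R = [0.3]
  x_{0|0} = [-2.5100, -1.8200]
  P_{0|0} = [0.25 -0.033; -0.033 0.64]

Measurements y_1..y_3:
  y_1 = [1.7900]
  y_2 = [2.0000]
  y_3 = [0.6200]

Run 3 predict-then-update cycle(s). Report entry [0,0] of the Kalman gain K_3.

K[0,0] = -0.3191

step 1: x^-=[-2.8922, -1.8200]  P^-=[0.4844 0.1044; 0.1044 0.7700]  H_jac=[0.1559 -0.2477]  S=[0.3509]  K=[0.1414; -0.4971]  nu=[-1.9133]  x^+=[-3.1628, -0.8690]  P^+=[0.4773 0.1291; 0.1291 0.6833]
step 2: x^-=[-3.3453, -0.8690]  P^-=[0.7817 0.2756; 0.2756 0.8133]  H_jac=[0.0727 -0.2800]  S=[0.3567]  K=[-0.0569; -0.5823]  nu=[-1.3957]  x^+=[-3.2658, -0.0562]  P^+=[0.7805 0.2637; 0.2637 0.6923]
step 3: x^-=[-3.2776, -0.0562]  P^-=[1.1418 0.4121; 0.4121 0.8223]  H_jac=[0.0052 -0.3050]  S=[0.3752]  K=[-0.3191; -0.6627]  nu=[-2.5387]  x^+=[-2.4675, 1.6263]  P^+=[1.1036 0.3328; 0.3328 0.6575]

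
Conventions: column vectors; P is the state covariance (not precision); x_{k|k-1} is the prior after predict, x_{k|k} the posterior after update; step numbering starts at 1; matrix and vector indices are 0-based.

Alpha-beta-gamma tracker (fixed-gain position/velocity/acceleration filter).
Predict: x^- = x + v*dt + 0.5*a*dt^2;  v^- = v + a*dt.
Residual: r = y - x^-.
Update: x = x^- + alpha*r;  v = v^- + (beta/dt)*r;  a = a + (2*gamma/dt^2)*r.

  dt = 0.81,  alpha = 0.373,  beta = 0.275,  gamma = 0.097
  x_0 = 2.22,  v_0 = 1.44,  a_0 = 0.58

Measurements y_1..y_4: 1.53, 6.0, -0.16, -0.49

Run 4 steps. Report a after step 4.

a_post = -2.5505

step 1: x_pred=3.5767  r=-2.0467  x^+=2.8133  v^+=1.2149  a^+=-0.0252
step 2: x_pred=3.7891  r=2.2109  x^+=4.6138  v^+=1.9452  a^+=0.6286
step 3: x_pred=6.3956  r=-6.5556  x^+=3.9503  v^+=0.2286  a^+=-1.3098
step 4: x_pred=3.7058  r=-4.1958  x^+=2.1408  v^+=-2.2568  a^+=-2.5505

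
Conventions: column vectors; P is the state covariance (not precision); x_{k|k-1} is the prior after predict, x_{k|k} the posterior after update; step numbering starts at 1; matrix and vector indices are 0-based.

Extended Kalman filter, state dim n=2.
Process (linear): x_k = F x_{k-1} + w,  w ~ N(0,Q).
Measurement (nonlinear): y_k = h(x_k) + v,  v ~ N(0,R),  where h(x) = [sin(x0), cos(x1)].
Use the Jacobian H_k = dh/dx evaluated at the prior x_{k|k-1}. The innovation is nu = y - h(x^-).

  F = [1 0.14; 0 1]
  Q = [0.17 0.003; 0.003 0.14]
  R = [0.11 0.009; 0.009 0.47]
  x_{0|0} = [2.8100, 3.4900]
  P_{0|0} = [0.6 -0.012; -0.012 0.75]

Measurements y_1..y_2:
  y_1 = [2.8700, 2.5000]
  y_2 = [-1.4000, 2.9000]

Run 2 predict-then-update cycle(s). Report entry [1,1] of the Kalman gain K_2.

step 1: x^-=[3.2986, 3.4900]  P^-=[0.7813 0.0960; 0.0960 0.8900]  H_jac=[-0.9877 0.0000; 0.0000 0.3414]  S=[0.8722 -0.0234; -0.0234 0.5737]  K=[-0.8842 0.0211; -0.0946 0.5257]  nu=[3.0264, 3.4399]  x^+=[0.6953, 5.0122]  P^+=[0.0983 0.0057; 0.0057 0.7213]
step 2: x^-=[1.3970, 5.0122]  P^-=[0.2840 0.1097; 0.1097 0.8613]  H_jac=[0.1729 0.0000; 0.0000 0.9554]  S=[0.1185 0.0271; 0.0271 1.2562]  K=[0.3974 0.0749; 0.0102 0.6548]  nu=[-2.3849, 2.6047]  x^+=[0.6442, 6.6935]  P^+=[0.2567 0.0406; 0.0406 0.3222]

K[1,1] = 0.6548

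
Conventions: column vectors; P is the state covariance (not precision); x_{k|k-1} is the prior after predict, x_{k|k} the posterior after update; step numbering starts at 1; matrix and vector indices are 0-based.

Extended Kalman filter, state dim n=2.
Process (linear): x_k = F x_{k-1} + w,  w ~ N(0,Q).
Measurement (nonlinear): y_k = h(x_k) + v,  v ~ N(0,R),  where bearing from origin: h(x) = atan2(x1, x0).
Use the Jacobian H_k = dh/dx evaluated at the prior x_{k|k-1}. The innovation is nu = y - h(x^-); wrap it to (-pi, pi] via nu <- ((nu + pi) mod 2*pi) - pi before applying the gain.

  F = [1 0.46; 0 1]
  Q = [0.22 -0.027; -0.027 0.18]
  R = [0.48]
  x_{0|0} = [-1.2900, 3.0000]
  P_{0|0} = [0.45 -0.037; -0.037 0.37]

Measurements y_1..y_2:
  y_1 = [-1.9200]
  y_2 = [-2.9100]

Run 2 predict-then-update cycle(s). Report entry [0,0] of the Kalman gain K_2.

K[0,0] = -0.5885

step 1: x^-=[0.0900, 3.0000]  P^-=[0.7143 0.1062; 0.1062 0.5500]  H_jac=[-0.3330 0.0100]  S=[0.5586]  K=[-0.4240; -0.0535]  nu=[2.8224]  x^+=[-1.1066, 2.8491]  P^+=[0.6139 0.0935; 0.0935 0.5484]
step 2: x^-=[0.2040, 2.8491]  P^-=[1.0359 0.3188; 0.3188 0.7284]  H_jac=[-0.3492 0.0250]  S=[0.6012]  K=[-0.5885; -0.1549]  nu=[1.8739]  x^+=[-0.8987, 2.5588]  P^+=[0.8278 0.2640; 0.2640 0.7140]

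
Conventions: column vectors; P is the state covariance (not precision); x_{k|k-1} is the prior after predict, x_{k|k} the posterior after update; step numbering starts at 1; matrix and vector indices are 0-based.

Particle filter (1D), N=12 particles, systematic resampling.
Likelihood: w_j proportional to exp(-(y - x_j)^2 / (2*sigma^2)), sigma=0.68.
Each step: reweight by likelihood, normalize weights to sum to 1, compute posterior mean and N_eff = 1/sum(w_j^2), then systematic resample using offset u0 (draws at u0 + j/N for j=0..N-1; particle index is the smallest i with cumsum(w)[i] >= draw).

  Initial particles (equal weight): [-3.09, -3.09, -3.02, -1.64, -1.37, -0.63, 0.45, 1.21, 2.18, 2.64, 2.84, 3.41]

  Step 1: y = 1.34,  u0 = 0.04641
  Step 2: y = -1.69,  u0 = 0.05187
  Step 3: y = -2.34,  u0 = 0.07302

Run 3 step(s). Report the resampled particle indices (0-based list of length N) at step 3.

step 1: w=[0.0000, 0.0000, 0.0000, 0.0000, 0.0002, 0.0070, 0.1978, 0.4574, 0.2172, 0.0749, 0.0409, 0.0045]  mean=1.4407  Neff=3.3014  idx=[6, 6, 7, 7, 7, 7, 7, 7, 8, 8, 9, 10]
step 2: w=[0.4772, 0.4772, 0.0076, 0.0076, 0.0076, 0.0076, 0.0076, 0.0076, 0.0000, 0.0000, 0.0000, 0.0000]  mean=0.4846  Neff=2.1937  idx=[0, 0, 0, 0, 0, 0, 1, 1, 1, 1, 1, 3]
step 3: w=[0.0909, 0.0909, 0.0909, 0.0909, 0.0909, 0.0909, 0.0909, 0.0909, 0.0909, 0.0909, 0.0909, 0.0005]  mean=0.4504  Neff=11.0109  idx=[0, 1, 2, 3, 4, 5, 6, 7, 8, 9, 9, 10]

resampled_idx = [0, 1, 2, 3, 4, 5, 6, 7, 8, 9, 9, 10]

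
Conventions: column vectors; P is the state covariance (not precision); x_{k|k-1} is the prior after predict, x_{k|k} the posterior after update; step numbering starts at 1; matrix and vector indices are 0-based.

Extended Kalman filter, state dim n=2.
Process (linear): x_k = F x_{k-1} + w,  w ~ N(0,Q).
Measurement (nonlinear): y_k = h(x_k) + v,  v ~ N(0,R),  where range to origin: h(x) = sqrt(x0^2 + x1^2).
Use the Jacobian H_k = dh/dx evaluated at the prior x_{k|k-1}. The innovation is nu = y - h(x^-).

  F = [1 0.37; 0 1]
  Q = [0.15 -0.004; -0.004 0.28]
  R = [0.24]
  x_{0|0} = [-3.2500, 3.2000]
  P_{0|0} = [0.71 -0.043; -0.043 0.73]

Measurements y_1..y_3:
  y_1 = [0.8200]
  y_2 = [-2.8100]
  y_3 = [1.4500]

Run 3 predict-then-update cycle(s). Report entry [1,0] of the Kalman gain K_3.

K[1,0] = 0.0656

step 1: x^-=[-2.0660, 3.2000]  P^-=[0.9281 0.2231; 0.2231 1.0100]  H_jac=[-0.5424 0.8401]  S=[1.0226]  K=[-0.3090; 0.7114]  nu=[-2.9890]  x^+=[-1.1424, 1.0735]  P^+=[0.8305 0.4479; 0.4479 0.4924]
step 2: x^-=[-0.7452, 1.0735]  P^-=[1.3793 0.6261; 0.6261 0.7724]  H_jac=[-0.5702 0.8215]  S=[0.6232]  K=[-0.4368; 0.4453]  nu=[-4.1168]  x^+=[1.0532, -0.7596]  P^+=[1.2604 0.7473; 0.7473 0.6489]
step 3: x^-=[0.7721, -0.7596]  P^-=[2.0523 0.9834; 0.9834 0.9289]  H_jac=[0.7129 -0.7013]  S=[0.7565]  K=[1.0222; 0.0656]  nu=[0.3669]  x^+=[1.1471, -0.7356]  P^+=[1.2618 0.9327; 0.9327 0.9256]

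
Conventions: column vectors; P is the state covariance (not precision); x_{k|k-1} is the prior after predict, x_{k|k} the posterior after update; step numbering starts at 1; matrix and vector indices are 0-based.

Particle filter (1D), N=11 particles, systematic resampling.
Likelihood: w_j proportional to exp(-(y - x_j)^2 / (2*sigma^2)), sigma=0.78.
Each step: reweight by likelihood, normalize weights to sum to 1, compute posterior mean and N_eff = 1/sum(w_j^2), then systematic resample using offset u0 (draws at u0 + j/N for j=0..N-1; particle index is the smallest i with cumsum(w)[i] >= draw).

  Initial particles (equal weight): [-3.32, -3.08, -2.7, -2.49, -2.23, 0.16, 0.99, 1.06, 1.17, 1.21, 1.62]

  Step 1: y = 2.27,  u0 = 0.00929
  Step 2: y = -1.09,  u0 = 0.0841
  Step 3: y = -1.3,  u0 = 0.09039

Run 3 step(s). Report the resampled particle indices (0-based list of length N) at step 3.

step 1: w=[0.0000, 0.0000, 0.0000, 0.0000, 0.0000, 0.0125, 0.1263, 0.1457, 0.1796, 0.1928, 0.3431]  mean=1.2807  Neff=4.4551  idx=[5, 6, 7, 7, 8, 8, 9, 9, 10, 10, 10]
step 2: w=[0.6698, 0.0691, 0.0542, 0.0542, 0.0364, 0.0364, 0.0313, 0.0313, 0.0058, 0.0058, 0.0058]  mean=0.4794  Neff=2.1549  idx=[0, 0, 0, 0, 0, 0, 0, 1, 3, 5, 9]
step 3: w=[0.1393, 0.1393, 0.1393, 0.1393, 0.1393, 0.1393, 0.1393, 0.0108, 0.0083, 0.0053, 0.0007]  mean=0.1828  Neff=7.3536  idx=[0, 1, 1, 2, 3, 3, 4, 5, 5, 6, 10]

resampled_idx = [0, 1, 1, 2, 3, 3, 4, 5, 5, 6, 10]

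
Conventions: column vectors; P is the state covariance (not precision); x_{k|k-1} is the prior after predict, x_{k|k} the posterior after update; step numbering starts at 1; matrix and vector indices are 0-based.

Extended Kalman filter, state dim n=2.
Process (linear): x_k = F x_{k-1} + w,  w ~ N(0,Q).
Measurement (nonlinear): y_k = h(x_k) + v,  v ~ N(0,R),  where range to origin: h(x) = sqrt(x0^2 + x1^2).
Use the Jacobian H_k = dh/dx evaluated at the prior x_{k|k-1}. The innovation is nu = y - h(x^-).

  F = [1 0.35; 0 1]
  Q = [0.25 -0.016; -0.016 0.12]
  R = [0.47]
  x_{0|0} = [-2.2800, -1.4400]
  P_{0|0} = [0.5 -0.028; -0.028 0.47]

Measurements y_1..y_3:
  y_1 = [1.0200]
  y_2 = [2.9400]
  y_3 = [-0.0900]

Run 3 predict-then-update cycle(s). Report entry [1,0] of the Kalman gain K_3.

step 1: x^-=[-2.7840, -1.4400]  P^-=[0.7880 0.1205; 0.1205 0.5900]  H_jac=[-0.8882 -0.4594]  S=[1.3145]  K=[-0.5745; -0.2876]  nu=[-2.1144]  x^+=[-1.5692, -0.8319]  P^+=[0.3541 -0.0967; -0.0967 0.4813]
step 2: x^-=[-1.8604, -0.8319]  P^-=[0.5953 0.0557; 0.0557 0.6013]  H_jac=[-0.9129 -0.4082]  S=[1.1078]  K=[-0.5111; -0.2675]  nu=[0.9021]  x^+=[-2.3214, -1.0731]  P^+=[0.3059 -0.0957; -0.0957 0.5220]
step 3: x^-=[-2.6970, -1.0731]  P^-=[0.5529 0.0710; 0.0710 0.6420]  H_jac=[-0.9291 -0.3697]  S=[1.0838]  K=[-0.4982; -0.2799]  nu=[-2.9927]  x^+=[-1.2061, -0.2356]  P^+=[0.2839 -0.0801; -0.0801 0.5571]

K[1,0] = -0.2799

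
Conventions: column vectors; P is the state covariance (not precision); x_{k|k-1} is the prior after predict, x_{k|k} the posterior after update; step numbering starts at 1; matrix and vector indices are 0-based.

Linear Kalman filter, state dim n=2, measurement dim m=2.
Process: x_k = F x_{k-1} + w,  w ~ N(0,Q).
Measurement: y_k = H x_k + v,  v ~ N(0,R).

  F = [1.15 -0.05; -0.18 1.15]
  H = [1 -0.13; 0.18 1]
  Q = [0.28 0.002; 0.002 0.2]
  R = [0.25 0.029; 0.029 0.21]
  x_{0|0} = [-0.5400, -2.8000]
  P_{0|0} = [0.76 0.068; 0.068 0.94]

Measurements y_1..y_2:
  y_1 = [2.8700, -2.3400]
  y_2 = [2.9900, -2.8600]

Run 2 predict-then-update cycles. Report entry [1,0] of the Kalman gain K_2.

step 1: x^-=[-0.4810, -3.1228]  P^-=[1.2796 -0.1188; -0.1188 1.4396]  S=[1.5849 -0.0439; -0.0439 1.6483]  K=[0.8196 0.0895; -0.1694 0.8559]  nu=[2.9450, 0.8694]  x^+=[2.0106, -2.8775]  P^+=[0.2082 0.0051; 0.0051 0.1739]
step 2: x^-=[2.4561, -3.6710]  P^-=[0.5551 -0.0443; -0.0443 0.4346]  S=[0.8240 0.0291; 0.0291 0.6467]  K=[0.6787 0.0554; -0.1459 0.6664]  nu=[0.0567, 0.3689]  x^+=[2.5150, -3.4335]  P^+=[0.1714 0.0005; 0.0005 0.1356]

K[1,0] = -0.1459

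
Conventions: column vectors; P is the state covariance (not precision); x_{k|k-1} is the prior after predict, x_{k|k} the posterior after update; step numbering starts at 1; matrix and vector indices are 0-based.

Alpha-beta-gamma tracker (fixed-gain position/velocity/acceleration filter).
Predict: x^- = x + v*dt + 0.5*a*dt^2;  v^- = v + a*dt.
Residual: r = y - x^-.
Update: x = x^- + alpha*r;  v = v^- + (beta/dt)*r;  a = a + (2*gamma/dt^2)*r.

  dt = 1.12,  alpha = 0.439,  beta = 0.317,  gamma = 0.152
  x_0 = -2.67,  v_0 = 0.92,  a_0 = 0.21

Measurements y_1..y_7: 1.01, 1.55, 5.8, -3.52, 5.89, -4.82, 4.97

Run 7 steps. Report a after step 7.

step 1: x_pred=-1.5079  r=2.5179  x^+=-0.4025  v^+=1.8679  a^+=0.8202
step 2: x_pred=2.2039  r=-0.6539  x^+=1.9168  v^+=2.6014  a^+=0.6617
step 3: x_pred=5.2454  r=0.5546  x^+=5.4889  v^+=3.4995  a^+=0.7961
step 4: x_pred=9.9077  r=-13.4277  x^+=4.0129  v^+=0.5907  a^+=-2.4580
step 5: x_pred=3.1328  r=2.7572  x^+=4.3432  v^+=-1.3819  a^+=-1.7898
step 6: x_pred=1.6729  r=-6.4929  x^+=-1.1775  v^+=-5.2243  a^+=-3.3633
step 7: x_pred=-9.1382  r=14.1082  x^+=-2.9447  v^+=-4.9981  a^+=0.0557

a_post = 0.0557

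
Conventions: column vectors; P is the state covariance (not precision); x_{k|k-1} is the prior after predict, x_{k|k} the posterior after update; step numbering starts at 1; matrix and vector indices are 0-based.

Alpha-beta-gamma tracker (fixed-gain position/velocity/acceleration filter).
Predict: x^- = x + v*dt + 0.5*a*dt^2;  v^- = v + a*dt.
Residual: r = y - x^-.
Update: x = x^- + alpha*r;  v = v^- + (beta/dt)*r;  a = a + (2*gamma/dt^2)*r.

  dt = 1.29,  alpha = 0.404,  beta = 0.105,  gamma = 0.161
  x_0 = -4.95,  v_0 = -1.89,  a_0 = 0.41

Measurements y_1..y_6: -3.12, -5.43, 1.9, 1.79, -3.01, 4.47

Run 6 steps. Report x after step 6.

step 1: x_pred=-7.0470  r=3.9270  x^+=-5.4605  v^+=-1.0415  a^+=1.1699
step 2: x_pred=-5.8306  r=0.4006  x^+=-5.6687  v^+=0.5003  a^+=1.2474
step 3: x_pred=-3.9855  r=5.8855  x^+=-1.6078  v^+=2.5884  a^+=2.3862
step 4: x_pred=3.7167  r=-1.9267  x^+=2.9383  v^+=5.5098  a^+=2.0134
step 5: x_pred=11.7212  r=-14.7312  x^+=5.7698  v^+=6.9080  a^+=-0.8371
step 6: x_pred=13.9847  r=-9.5147  x^+=10.1407  v^+=5.0538  a^+=-2.6781

x_post = 10.1407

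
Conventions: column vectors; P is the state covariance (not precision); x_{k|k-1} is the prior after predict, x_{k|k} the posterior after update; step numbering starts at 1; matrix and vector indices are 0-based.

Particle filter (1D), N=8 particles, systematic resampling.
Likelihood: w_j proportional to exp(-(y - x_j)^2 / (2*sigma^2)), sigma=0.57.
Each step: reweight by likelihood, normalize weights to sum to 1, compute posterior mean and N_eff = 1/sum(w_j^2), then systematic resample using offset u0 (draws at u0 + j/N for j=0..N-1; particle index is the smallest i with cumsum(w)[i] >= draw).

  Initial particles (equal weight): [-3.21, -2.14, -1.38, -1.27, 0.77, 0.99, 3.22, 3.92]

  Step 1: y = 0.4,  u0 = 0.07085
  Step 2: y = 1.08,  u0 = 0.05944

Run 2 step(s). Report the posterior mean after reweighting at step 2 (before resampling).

post_mean = 0.8596

step 1: w=[0.0000, 0.0000, 0.0054, 0.0097, 0.5718, 0.4131, 0.0000, 0.0000]  mean=0.8295  Neff=2.0091  idx=[4, 4, 4, 4, 4, 5, 5, 5]
step 2: w=[0.1186, 0.1186, 0.1186, 0.1186, 0.1186, 0.1357, 0.1357, 0.1357]  mean=0.8596  Neff=7.9647  idx=[0, 1, 2, 3, 4, 5, 6, 7]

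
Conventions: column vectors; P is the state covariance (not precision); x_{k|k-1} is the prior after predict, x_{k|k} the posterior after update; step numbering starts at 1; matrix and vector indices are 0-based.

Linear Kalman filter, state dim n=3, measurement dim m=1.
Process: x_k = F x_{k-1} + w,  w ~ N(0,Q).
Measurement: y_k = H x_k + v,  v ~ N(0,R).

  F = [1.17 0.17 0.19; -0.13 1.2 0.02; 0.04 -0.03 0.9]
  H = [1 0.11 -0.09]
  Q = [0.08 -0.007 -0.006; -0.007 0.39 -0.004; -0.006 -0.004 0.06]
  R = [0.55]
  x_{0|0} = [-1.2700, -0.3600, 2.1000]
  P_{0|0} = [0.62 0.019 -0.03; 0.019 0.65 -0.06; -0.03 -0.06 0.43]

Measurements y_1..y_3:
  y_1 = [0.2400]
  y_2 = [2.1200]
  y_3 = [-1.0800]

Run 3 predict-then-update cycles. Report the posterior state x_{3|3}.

x_post = [0.5014, -0.9254, 1.4666]

step 1: x^-=[-1.1481, -0.2249, 1.8500]  P^-=[0.9534 0.0453 0.0520; 0.0453 1.3280 -0.0832; 0.0520 -0.0832 0.4109]  S=[1.5250]  K=[0.6254; 0.1304; 0.0039]  nu=[1.5793]  x^+=[-0.1605, -0.0189, 1.8561]  P^+=[0.3570 -0.0790 0.0483; -0.0790 1.3021 -0.0839; 0.0483 -0.0839 0.4109]
step 2: x^-=[0.1617, 0.0353, 1.6647]  P^-=[0.6058 0.0772 0.1155; 0.0772 2.2915 -0.1457; 0.1155 -0.1457 0.4028]  S=[1.1858]  K=[0.5092; 0.2887; 0.0533]  nu=[2.1042]  x^+=[1.2333, 0.6428, 1.7768]  P^+=[0.2983 -0.0972 0.0833; -0.0972 2.1927 -0.1639; 0.0833 -0.1639 0.3994]
step 3: x^-=[1.8898, 0.6465, 1.6292]  P^-=[0.5539 0.2241 0.1320; 0.2241 3.5747 -0.2689; 0.1320 -0.2689 0.4010]  S=[1.1812]  K=[0.4797; 0.5431; 0.0562]  nu=[-2.8943]  x^+=[0.5014, -0.9254, 1.4666]  P^+=[0.2820 -0.0836 0.1002; -0.0836 3.2263 -0.3050; 0.1002 -0.3050 0.3973]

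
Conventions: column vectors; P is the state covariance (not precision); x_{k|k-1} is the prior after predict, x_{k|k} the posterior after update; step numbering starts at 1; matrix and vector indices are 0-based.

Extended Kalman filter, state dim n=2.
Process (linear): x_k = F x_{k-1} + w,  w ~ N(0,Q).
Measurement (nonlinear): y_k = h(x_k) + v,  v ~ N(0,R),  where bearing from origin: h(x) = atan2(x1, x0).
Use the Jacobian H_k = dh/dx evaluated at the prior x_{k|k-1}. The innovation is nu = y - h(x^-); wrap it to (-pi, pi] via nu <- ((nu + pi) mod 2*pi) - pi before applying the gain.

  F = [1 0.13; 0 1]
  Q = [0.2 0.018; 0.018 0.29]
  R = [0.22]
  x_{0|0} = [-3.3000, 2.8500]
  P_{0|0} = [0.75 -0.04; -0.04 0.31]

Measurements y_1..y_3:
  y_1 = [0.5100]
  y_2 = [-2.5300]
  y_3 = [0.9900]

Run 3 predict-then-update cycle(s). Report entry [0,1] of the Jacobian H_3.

H_jac[0,1] = -0.1604

step 1: x^-=[-2.9295, 2.8500]  P^-=[0.9448 0.0183; 0.0183 0.6000]  H_jac=[-0.1706 -0.1754]  S=[0.2671]  K=[-0.6157; -0.4057]  nu=[-1.8599]  x^+=[-1.7844, 3.6046]  P^+=[0.8436 -0.0484; -0.0484 0.5560]
step 2: x^-=[-1.3158, 3.6046]  P^-=[1.0404 0.0419; 0.0419 0.8460]  H_jac=[-0.2448 -0.0894]  S=[0.2909]  K=[-0.8883; -0.2951]  nu=[1.8324]  x^+=[-2.9435, 3.0639]  P^+=[0.8109 -0.0344; -0.0344 0.8207]
step 3: x^-=[-2.5452, 3.0639]  P^-=[1.0158 0.0903; 0.0903 1.1107]  H_jac=[-0.1931 -0.1604]  S=[0.2921]  K=[-0.7213; -0.6698]  nu=[-1.2740]  x^+=[-1.6264, 3.9172]  P^+=[0.8639 -0.0508; -0.0508 0.9797]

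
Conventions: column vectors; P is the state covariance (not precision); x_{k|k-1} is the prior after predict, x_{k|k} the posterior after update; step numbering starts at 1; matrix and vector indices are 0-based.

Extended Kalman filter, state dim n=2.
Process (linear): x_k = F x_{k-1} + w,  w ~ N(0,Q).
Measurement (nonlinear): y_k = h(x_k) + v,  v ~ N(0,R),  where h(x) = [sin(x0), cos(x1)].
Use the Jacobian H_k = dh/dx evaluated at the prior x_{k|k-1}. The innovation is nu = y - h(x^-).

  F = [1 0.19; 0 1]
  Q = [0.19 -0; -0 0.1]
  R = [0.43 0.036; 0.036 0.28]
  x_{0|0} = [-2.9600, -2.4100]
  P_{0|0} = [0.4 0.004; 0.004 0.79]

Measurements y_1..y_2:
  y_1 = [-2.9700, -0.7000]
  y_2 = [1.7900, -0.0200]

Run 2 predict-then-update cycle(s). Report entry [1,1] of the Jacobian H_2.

step 1: x^-=[-3.4179, -2.4100]  P^-=[0.6200 0.1541; 0.1541 0.8900]  H_jac=[-0.9621 0.0000; 0.0000 0.6681]  S=[1.0039 -0.0630; -0.0630 0.6772]  K=[-0.5881 0.0973; -0.0931 0.8693]  nu=[-3.2428, 0.0441]  x^+=[-1.5065, -2.0698]  P^+=[0.2592 0.0091; 0.0091 0.3593]
step 2: x^-=[-1.8998, -2.0698]  P^-=[0.4656 0.0774; 0.0774 0.4593]  H_jac=[-0.3231 0.0000; 0.0000 0.8781]  S=[0.4786 0.0141; 0.0141 0.6341]  K=[-0.3177 0.1141; -0.0709 0.6376]  nu=[2.7364, 0.4585]  x^+=[-2.7167, -1.9715]  P^+=[0.4101 0.0234; 0.0234 0.2004]

H_jac[1,1] = 0.8781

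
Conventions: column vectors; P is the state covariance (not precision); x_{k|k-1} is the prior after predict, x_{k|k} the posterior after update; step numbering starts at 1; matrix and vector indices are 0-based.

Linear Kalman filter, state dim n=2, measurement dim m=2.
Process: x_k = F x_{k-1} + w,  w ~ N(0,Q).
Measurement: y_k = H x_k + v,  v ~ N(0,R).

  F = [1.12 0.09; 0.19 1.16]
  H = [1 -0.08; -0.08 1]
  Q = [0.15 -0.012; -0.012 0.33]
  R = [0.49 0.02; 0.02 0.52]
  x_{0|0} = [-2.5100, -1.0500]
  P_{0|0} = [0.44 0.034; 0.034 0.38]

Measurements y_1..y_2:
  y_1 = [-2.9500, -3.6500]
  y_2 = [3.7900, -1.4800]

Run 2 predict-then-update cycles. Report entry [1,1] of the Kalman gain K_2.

step 1: x^-=[-2.9057, -1.6949]  P^-=[0.7119 0.1661; 0.1661 0.8722]  S=[1.1809 0.0604; 0.0604 1.3702]  K=[0.5888 0.0537; 0.0496 0.6247]  nu=[-0.1799, -2.1876]  x^+=[-3.1290, -3.0703]  P^+=[0.2947 0.0633; 0.0633 0.3309]
step 2: x^-=[-3.7809, -4.1561]  P^-=[0.5351 0.1685; 0.1685 0.8138]  S=[1.0033 0.0817; 0.0817 1.3102]  K=[0.5147 0.0639; 0.0536 0.6075]  nu=[7.2384, 2.3736]  x^+=[0.0960, -2.3261]  P^+=[0.2586 0.0642; 0.0642 0.3221]

K[1,1] = 0.6075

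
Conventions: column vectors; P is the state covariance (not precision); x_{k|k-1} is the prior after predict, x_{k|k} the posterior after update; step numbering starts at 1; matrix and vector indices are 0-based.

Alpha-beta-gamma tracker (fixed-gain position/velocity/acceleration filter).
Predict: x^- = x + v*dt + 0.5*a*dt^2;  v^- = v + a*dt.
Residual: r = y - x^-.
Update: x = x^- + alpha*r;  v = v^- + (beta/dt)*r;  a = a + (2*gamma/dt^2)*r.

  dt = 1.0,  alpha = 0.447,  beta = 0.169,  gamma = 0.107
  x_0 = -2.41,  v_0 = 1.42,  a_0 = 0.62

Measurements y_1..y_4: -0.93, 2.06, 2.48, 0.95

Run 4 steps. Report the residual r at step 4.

resid = -5.8523

step 1: x_pred=-0.6800  r=-0.2500  x^+=-0.7918  v^+=1.9978  a^+=0.5665
step 2: x_pred=1.4892  r=0.5708  x^+=1.7444  v^+=2.6607  a^+=0.6886
step 3: x_pred=4.7494  r=-2.2694  x^+=3.7350  v^+=2.9658  a^+=0.2030
step 4: x_pred=6.8023  r=-5.8523  x^+=4.1863  v^+=2.1798  a^+=-1.0494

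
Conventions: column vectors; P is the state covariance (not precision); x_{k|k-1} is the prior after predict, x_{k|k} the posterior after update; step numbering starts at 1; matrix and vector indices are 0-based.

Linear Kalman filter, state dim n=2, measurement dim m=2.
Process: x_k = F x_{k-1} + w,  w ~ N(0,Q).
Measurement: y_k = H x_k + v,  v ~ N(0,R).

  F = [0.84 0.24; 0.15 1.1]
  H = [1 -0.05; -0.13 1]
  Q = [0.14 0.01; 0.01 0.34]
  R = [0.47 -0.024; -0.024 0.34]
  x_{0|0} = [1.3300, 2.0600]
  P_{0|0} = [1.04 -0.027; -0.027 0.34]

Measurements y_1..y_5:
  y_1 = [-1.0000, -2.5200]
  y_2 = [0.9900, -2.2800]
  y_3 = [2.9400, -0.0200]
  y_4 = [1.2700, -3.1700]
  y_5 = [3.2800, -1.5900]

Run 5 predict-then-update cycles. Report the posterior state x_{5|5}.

x_post = [1.3287, -1.4669]

step 1: x^-=[1.6116, 2.4655]  P^-=[0.8825 0.2049; 0.2049 0.7659]  S=[1.3339 0.0292; 0.0292 1.0675]  K=[0.6524 0.0666; 0.1098 0.6895]  nu=[-2.4883, -4.7760]  x^+=[-0.3300, -1.1007]  P^+=[0.3074 0.0470; 0.0470 0.2379]
step 2: x^-=[-0.5414, -1.2603]  P^-=[0.3895 0.1566; 0.1566 0.6503]  S=[0.8455 0.0505; 0.0505 0.9561]  K=[0.4462 0.0873; 0.1078 0.6531]  nu=[1.4684, -1.0901]  x^+=[0.0187, -1.8140]  P^+=[0.2100 0.0463; 0.0463 0.2255]
step 3: x^-=[-0.4196, -1.9926]  P^-=[0.3198 0.1404; 0.1404 0.6328]  S=[0.7773 0.0441; 0.0441 0.9417]  K=[0.3975 0.0863; 0.1032 0.6478]  nu=[3.2600, 1.9180]  x^+=[1.0417, -0.4138]  P^+=[0.1869 0.0441; 0.0441 0.2235]
step 4: x^-=[0.7757, -0.2990]  P^-=[0.3026 0.1349; 0.1349 0.6292]  S=[0.7606 0.0410; 0.0410 0.9392]  K=[0.3843 0.0850; 0.1011 0.6468]  nu=[0.4794, -2.7702]  x^+=[0.7245, -2.0423]  P^+=[0.1808 0.0432; 0.0432 0.2231]
step 5: x^-=[0.1184, -2.1378]  P^-=[0.2978 0.1331; 0.1331 0.6283]  S=[0.7561 0.0399; 0.0399 0.9387]  K=[0.3806 0.0844; 0.1004 0.6466]  nu=[3.0547, 0.5632]  x^+=[1.3287, -1.4669]  P^+=[0.1790 0.0428; 0.0428 0.2230]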